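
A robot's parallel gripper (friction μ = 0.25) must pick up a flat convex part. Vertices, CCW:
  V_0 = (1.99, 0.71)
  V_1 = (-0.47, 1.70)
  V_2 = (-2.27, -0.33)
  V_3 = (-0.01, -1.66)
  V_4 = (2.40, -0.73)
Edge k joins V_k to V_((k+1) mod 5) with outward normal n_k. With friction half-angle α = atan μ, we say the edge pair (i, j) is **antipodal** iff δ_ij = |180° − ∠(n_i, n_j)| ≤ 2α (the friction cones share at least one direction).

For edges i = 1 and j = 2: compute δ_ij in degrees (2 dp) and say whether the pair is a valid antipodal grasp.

α = atan 0.25 = 14.04°;  2α = 28.07°
edge 1: e_1 = (-1.80, -2.03);  n_1 = (-0.7482, +0.6634)
edge 2: e_2 = (+2.26, -1.33);  n_2 = (-0.5072, -0.8618)
∠(n_1, n_2) = 101.09°
δ = |180° − 101.09°| = 78.91°
78.91° > 2α = 28.07°  →  invalid

δ = 78.91°, invalid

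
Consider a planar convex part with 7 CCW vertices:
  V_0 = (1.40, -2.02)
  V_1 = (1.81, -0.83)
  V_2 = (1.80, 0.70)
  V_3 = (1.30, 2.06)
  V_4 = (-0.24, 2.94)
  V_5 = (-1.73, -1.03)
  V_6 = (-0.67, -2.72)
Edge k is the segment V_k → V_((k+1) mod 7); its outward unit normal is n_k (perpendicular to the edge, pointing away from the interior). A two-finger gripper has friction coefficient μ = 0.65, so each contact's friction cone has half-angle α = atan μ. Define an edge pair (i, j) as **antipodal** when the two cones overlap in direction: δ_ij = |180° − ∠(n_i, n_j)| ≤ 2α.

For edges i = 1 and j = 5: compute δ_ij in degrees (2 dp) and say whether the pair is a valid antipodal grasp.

δ = 31.72°, valid

α = atan 0.65 = 33.02°;  2α = 66.05°
edge 1: e_1 = (-0.01, +1.53);  n_1 = (+1.0000, +0.0065)
edge 5: e_5 = (+1.06, -1.69);  n_5 = (-0.8472, -0.5314)
∠(n_1, n_5) = 148.28°
δ = |180° − 148.28°| = 31.72°
31.72° ≤ 2α = 66.05°  →  valid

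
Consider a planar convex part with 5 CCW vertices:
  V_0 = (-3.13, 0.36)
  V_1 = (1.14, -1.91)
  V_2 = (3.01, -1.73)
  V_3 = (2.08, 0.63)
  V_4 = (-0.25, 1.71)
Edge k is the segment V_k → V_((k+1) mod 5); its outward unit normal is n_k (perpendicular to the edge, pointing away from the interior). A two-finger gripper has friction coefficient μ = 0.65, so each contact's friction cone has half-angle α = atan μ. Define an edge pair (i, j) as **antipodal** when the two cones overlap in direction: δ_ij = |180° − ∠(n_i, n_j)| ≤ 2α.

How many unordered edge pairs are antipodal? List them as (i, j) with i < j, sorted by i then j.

count = 5; pairs: (0,2), (0,3), (0,4), (1,3), (1,4)

α = atan 0.65 = 33.02°;  2α = 66.05°
n_0 = (-0.4694, -0.8830)
n_1 = (+0.0958, -0.9954)
n_2 = (+0.9304, +0.3666)
n_3 = (+0.4205, +0.9073)
n_4 = (-0.4244, +0.9055)
  (0,1): δ = 146.51°  ·
  (0,2): δ = 40.50°  ✓
  (0,3): δ = 3.13°  ✓
  (0,4): δ = 53.11°  ✓
  (1,2): δ = 73.99°  ·
  (1,3): δ = 30.37°  ✓
  (1,4): δ = 19.62°  ✓
  (2,3): δ = 136.38°  ·
  (2,4): δ = 86.39°  ·
  (3,4): δ = 130.02°  ·
antipodal pairs: 5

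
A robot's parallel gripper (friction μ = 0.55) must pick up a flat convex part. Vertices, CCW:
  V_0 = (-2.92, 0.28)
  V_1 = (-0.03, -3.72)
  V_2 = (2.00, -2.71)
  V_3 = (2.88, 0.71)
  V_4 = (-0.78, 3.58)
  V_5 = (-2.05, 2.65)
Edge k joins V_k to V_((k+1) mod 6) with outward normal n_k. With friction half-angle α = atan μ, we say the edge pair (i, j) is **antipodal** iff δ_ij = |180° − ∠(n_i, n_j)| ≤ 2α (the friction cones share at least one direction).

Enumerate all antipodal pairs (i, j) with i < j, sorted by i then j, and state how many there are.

count = 6; pairs: (0,2), (0,3), (1,4), (1,5), (2,4), (2,5)

α = atan 0.55 = 28.81°;  2α = 57.62°
n_0 = (-0.8106, -0.5856)
n_1 = (+0.4454, -0.8953)
n_2 = (+0.9685, -0.2492)
n_3 = (+0.6171, +0.7869)
n_4 = (-0.5908, +0.8068)
n_5 = (-0.9387, +0.3446)
  (0,1): δ = 99.40°  ·
  (0,2): δ = 50.28°  ✓
  (0,3): δ = 16.05°  ✓
  (0,4): δ = 90.37°  ·
  (0,5): δ = 123.99°  ·
  (1,2): δ = 130.88°  ·
  (1,3): δ = 64.55°  ·
  (1,4): δ = 9.76°  ✓
  (1,5): δ = 43.39°  ✓
  (2,3): δ = 113.67°  ·
  (2,4): δ = 39.36°  ✓
  (2,5): δ = 5.73°  ✓
  (3,4): δ = 105.68°  ·
  (3,5): δ = 72.06°  ·
  (4,5): δ = 146.37°  ·
antipodal pairs: 6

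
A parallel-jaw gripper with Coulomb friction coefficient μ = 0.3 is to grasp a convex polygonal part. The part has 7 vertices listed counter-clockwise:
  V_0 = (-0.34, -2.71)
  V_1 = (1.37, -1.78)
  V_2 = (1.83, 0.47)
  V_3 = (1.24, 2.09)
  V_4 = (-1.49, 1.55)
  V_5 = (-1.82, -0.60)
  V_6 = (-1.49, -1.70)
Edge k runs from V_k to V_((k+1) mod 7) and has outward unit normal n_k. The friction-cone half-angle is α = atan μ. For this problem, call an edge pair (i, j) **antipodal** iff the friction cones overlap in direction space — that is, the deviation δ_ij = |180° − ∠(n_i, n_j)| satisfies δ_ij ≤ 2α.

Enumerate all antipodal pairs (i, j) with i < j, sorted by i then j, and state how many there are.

α = atan 0.3 = 16.70°;  2α = 33.40°
n_0 = (+0.4778, -0.8785)
n_1 = (+0.9797, -0.2003)
n_2 = (+0.9396, +0.3422)
n_3 = (-0.1940, +0.9810)
n_4 = (-0.9884, +0.1517)
n_5 = (-0.9578, -0.2873)
n_6 = (-0.6599, -0.7514)
  (0,1): δ = 130.09°  ·
  (0,2): δ = 98.53°  ·
  (0,3): δ = 17.35°  ✓
  (0,4): δ = 52.73°  ·
  (0,5): δ = 78.16°  ·
  (0,6): δ = 110.17°  ·
  (1,2): δ = 148.43°  ·
  (1,3): δ = 67.26°  ·
  (1,4): δ = 2.83°  ✓
  (1,5): δ = 28.25°  ✓
  (1,6): δ = 60.26°  ·
  (2,3): δ = 98.82°  ·
  (2,4): δ = 28.74°  ✓
  (2,5): δ = 3.31°  ✓
  (2,6): δ = 28.70°  ✓
  (3,4): δ = 109.91°  ·
  (3,5): δ = 84.49°  ·
  (3,6): δ = 52.48°  ·
  (4,5): δ = 154.57°  ·
  (4,6): δ = 122.57°  ·
  (5,6): δ = 147.99°  ·
antipodal pairs: 6

count = 6; pairs: (0,3), (1,4), (1,5), (2,4), (2,5), (2,6)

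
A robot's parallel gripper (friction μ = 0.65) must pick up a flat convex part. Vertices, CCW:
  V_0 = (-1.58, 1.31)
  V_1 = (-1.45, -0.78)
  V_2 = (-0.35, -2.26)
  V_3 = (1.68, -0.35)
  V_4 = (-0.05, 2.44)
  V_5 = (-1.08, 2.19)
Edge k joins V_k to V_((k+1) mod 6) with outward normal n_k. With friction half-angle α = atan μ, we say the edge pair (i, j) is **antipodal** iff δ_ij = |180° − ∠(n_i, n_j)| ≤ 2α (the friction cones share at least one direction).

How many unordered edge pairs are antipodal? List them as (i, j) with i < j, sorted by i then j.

α = atan 0.65 = 33.02°;  2α = 66.05°
n_0 = (-0.9981, -0.0621)
n_1 = (-0.8026, -0.5965)
n_2 = (+0.6853, -0.7283)
n_3 = (+0.8499, +0.5270)
n_4 = (-0.2359, +0.9718)
n_5 = (-0.8695, +0.4940)
  (0,1): δ = 146.94°  ·
  (0,2): δ = 50.30°  ✓
  (0,3): δ = 28.24°  ✓
  (0,4): δ = 100.08°  ·
  (0,5): δ = 146.84°  ·
  (1,2): δ = 83.37°  ·
  (1,3): δ = 4.82°  ✓
  (1,4): δ = 67.02°  ·
  (1,5): δ = 113.77°  ·
  (2,3): δ = 101.45°  ·
  (2,4): δ = 29.61°  ✓
  (2,5): δ = 17.14°  ✓
  (3,4): δ = 108.16°  ·
  (3,5): δ = 61.41°  ✓
  (4,5): δ = 133.25°  ·
antipodal pairs: 6

count = 6; pairs: (0,2), (0,3), (1,3), (2,4), (2,5), (3,5)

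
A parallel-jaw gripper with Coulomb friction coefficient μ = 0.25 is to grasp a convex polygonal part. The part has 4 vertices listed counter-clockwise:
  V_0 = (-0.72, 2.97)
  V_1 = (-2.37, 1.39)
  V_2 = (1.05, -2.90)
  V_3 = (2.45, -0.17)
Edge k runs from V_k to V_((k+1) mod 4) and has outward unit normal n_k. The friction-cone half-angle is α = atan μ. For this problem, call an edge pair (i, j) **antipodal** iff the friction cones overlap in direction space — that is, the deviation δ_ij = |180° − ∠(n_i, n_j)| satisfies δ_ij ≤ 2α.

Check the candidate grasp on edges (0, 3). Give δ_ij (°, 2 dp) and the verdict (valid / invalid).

α = atan 0.25 = 14.04°;  2α = 28.07°
edge 0: e_0 = (-1.65, -1.58);  n_0 = (-0.6916, +0.7223)
edge 3: e_3 = (-3.17, +3.14);  n_3 = (+0.7037, +0.7105)
∠(n_0, n_3) = 88.49°
δ = |180° − 88.49°| = 91.51°
91.51° > 2α = 28.07°  →  invalid

δ = 91.51°, invalid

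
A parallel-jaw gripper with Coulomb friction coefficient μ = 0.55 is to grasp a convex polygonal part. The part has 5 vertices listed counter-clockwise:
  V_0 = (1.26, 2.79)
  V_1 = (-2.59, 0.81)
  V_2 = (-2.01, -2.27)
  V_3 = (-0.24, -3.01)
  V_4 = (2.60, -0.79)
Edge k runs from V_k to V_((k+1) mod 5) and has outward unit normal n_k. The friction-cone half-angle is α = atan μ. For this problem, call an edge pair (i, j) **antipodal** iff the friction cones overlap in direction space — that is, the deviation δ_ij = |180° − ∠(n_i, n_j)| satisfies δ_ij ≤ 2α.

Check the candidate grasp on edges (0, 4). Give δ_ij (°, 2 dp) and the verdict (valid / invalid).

α = atan 0.55 = 28.81°;  2α = 57.62°
edge 0: e_0 = (-3.85, -1.98);  n_0 = (-0.4573, +0.8893)
edge 4: e_4 = (-1.34, +3.58);  n_4 = (+0.9365, +0.3505)
∠(n_0, n_4) = 96.70°
δ = |180° − 96.70°| = 83.30°
83.30° > 2α = 57.62°  →  invalid

δ = 83.30°, invalid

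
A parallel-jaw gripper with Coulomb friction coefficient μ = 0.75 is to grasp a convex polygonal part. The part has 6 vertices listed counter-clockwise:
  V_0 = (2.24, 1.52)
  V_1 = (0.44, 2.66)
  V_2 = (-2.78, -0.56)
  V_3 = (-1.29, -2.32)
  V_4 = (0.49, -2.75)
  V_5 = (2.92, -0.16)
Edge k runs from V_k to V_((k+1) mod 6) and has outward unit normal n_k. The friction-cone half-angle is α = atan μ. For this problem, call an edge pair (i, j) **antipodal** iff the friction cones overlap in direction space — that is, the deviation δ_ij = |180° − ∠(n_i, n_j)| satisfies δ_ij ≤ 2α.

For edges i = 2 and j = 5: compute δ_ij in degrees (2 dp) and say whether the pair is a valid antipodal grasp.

α = atan 0.75 = 36.87°;  2α = 73.74°
edge 2: e_2 = (+1.49, -1.76);  n_2 = (-0.7632, -0.6461)
edge 5: e_5 = (-0.68, +1.68);  n_5 = (+0.9269, +0.3752)
∠(n_2, n_5) = 161.79°
δ = |180° − 161.79°| = 18.21°
18.21° ≤ 2α = 73.74°  →  valid

δ = 18.21°, valid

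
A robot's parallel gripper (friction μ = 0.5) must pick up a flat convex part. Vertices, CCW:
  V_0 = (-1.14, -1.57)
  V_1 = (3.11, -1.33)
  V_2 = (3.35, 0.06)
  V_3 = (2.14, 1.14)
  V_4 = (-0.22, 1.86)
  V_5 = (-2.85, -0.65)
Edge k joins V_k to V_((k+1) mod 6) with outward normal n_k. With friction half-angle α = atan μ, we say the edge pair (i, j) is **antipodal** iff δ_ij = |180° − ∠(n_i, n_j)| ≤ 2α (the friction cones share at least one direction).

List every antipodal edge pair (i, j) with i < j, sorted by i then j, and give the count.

count = 6; pairs: (0,2), (0,3), (0,4), (1,4), (2,5), (3,5)

α = atan 0.5 = 26.57°;  2α = 53.13°
n_0 = (+0.0564, -0.9984)
n_1 = (+0.9854, -0.1701)
n_2 = (+0.6659, +0.7460)
n_3 = (+0.2918, +0.9565)
n_4 = (-0.6904, +0.7234)
n_5 = (-0.4738, -0.8806)
  (0,1): δ = 103.03°  ·
  (0,2): δ = 44.98°  ✓
  (0,3): δ = 20.20°  ✓
  (0,4): δ = 40.43°  ✓
  (0,5): δ = 148.49°  ·
  (1,2): δ = 121.95°  ·
  (1,3): δ = 97.17°  ·
  (1,4): δ = 36.54°  ✓
  (1,5): δ = 71.52°  ·
  (2,3): δ = 155.22°  ·
  (2,4): δ = 94.59°  ·
  (2,5): δ = 13.47°  ✓
  (3,4): δ = 119.37°  ·
  (3,5): δ = 11.31°  ✓
  (4,5): δ = 71.94°  ·
antipodal pairs: 6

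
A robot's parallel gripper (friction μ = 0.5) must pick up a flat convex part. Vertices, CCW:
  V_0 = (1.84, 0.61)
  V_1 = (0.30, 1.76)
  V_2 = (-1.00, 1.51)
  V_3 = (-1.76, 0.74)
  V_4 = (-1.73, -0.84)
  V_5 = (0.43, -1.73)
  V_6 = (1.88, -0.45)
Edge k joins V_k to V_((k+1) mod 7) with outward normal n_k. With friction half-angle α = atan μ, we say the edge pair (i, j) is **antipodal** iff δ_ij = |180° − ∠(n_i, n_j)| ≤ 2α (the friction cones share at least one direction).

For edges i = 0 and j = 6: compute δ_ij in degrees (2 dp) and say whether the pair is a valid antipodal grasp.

δ = 128.91°, invalid

α = atan 0.5 = 26.57°;  2α = 53.13°
edge 0: e_0 = (-1.54, +1.15);  n_0 = (+0.5983, +0.8012)
edge 6: e_6 = (-0.04, +1.06);  n_6 = (+0.9993, +0.0377)
∠(n_0, n_6) = 51.09°
δ = |180° − 51.09°| = 128.91°
128.91° > 2α = 53.13°  →  invalid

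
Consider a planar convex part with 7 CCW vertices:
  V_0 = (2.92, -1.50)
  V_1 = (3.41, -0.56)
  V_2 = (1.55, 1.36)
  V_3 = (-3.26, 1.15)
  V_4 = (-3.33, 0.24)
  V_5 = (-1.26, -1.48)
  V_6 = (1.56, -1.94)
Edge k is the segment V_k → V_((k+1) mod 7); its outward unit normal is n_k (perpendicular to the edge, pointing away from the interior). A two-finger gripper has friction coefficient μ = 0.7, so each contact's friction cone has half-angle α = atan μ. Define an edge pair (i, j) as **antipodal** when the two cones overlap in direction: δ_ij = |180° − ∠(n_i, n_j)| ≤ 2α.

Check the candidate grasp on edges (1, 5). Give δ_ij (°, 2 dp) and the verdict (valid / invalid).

δ = 36.64°, valid

α = atan 0.7 = 34.99°;  2α = 69.98°
edge 1: e_1 = (-1.86, +1.92);  n_1 = (+0.7182, +0.6958)
edge 5: e_5 = (+2.82, -0.46);  n_5 = (-0.1610, -0.9870)
∠(n_1, n_5) = 143.36°
δ = |180° − 143.36°| = 36.64°
36.64° ≤ 2α = 69.98°  →  valid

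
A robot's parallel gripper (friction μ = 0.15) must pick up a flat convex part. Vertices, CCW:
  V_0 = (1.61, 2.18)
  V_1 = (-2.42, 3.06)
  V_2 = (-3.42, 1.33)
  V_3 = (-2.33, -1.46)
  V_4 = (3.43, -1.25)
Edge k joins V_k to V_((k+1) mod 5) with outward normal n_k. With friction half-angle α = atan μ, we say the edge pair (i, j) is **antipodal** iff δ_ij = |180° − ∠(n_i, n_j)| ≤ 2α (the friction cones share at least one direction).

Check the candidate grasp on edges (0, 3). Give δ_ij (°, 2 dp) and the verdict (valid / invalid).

α = atan 0.15 = 8.53°;  2α = 17.06°
edge 0: e_0 = (-4.03, +0.88);  n_0 = (+0.2133, +0.9770)
edge 3: e_3 = (+5.76, +0.21);  n_3 = (+0.0364, -0.9993)
∠(n_0, n_3) = 165.59°
δ = |180° − 165.59°| = 14.41°
14.41° ≤ 2α = 17.06°  →  valid

δ = 14.41°, valid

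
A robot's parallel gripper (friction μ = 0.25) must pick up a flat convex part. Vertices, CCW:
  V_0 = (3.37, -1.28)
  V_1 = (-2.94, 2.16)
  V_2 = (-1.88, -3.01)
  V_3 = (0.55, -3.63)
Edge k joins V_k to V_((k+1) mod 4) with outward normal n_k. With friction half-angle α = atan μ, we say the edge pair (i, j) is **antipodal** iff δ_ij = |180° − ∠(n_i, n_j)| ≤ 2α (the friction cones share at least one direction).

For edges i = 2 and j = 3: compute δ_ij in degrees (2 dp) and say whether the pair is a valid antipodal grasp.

δ = 125.88°, invalid

α = atan 0.25 = 14.04°;  2α = 28.07°
edge 2: e_2 = (+2.43, -0.62);  n_2 = (-0.2472, -0.9690)
edge 3: e_3 = (+2.82, +2.35);  n_3 = (+0.6402, -0.7682)
∠(n_2, n_3) = 54.12°
δ = |180° − 54.12°| = 125.88°
125.88° > 2α = 28.07°  →  invalid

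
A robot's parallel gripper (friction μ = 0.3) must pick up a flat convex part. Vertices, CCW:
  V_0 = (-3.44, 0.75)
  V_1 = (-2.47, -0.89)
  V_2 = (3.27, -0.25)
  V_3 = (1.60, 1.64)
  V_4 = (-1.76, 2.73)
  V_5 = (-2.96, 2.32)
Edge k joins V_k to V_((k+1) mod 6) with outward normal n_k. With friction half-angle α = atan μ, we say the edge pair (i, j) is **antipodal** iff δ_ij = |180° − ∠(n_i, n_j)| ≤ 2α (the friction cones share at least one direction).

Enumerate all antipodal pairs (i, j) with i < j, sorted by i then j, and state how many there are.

count = 3; pairs: (0,2), (1,3), (1,4)

α = atan 0.3 = 16.70°;  2α = 33.40°
n_0 = (-0.8607, -0.5091)
n_1 = (+0.1108, -0.9938)
n_2 = (+0.7494, +0.6621)
n_3 = (+0.3086, +0.9512)
n_4 = (-0.3233, +0.9463)
n_5 = (-0.9563, +0.2924)
  (0,1): δ = 114.24°  ·
  (0,2): δ = 10.86°  ✓
  (0,3): δ = 41.42°  ·
  (0,4): δ = 78.26°  ·
  (0,5): δ = 132.40°  ·
  (1,2): δ = 54.90°  ·
  (1,3): δ = 24.34°  ✓
  (1,4): δ = 12.50°  ✓
  (1,5): δ = 66.64°  ·
  (2,3): δ = 149.44°  ·
  (2,4): δ = 112.60°  ·
  (2,5): δ = 58.46°  ·
  (3,4): δ = 143.16°  ·
  (3,5): δ = 89.03°  ·
  (4,5): δ = 125.86°  ·
antipodal pairs: 3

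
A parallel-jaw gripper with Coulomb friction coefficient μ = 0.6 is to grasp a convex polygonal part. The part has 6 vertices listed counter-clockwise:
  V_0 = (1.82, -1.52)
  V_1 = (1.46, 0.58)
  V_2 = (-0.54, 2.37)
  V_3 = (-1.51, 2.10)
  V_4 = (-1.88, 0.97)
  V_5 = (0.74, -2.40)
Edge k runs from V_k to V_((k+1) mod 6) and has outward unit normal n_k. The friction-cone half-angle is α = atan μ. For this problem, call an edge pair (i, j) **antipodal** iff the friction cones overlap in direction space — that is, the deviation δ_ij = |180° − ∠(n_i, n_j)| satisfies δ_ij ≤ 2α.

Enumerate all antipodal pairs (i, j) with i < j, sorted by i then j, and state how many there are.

α = atan 0.6 = 30.96°;  2α = 61.93°
n_0 = (+0.9856, +0.1690)
n_1 = (+0.6669, +0.7451)
n_2 = (-0.2682, +0.9634)
n_3 = (-0.9504, +0.3112)
n_4 = (-0.7895, -0.6138)
n_5 = (+0.6317, -0.7752)
  (0,1): δ = 141.56°  ·
  (0,2): δ = 84.17°  ·
  (0,3): δ = 27.86°  ✓
  (0,4): δ = 28.14°  ✓
  (0,5): δ = 119.45°  ·
  (1,2): δ = 122.62°  ·
  (1,3): δ = 66.30°  ·
  (1,4): δ = 10.31°  ✓
  (1,5): δ = 81.00°  ·
  (2,3): δ = 123.68°  ·
  (2,4): δ = 67.69°  ·
  (2,5): δ = 23.62°  ✓
  (3,4): δ = 124.01°  ·
  (3,5): δ = 32.70°  ✓
  (4,5): δ = 88.69°  ·
antipodal pairs: 5

count = 5; pairs: (0,3), (0,4), (1,4), (2,5), (3,5)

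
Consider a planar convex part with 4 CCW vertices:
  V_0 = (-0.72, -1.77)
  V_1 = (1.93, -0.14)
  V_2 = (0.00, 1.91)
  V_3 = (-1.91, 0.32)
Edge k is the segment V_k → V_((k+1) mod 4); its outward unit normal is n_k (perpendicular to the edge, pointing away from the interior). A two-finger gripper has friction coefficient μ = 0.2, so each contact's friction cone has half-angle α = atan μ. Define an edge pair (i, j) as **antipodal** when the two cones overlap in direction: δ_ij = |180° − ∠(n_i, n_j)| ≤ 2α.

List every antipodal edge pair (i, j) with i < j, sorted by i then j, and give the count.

count = 2; pairs: (0,2), (1,3)

α = atan 0.2 = 11.31°;  2α = 22.62°
n_0 = (+0.5239, -0.8518)
n_1 = (+0.7281, +0.6855)
n_2 = (-0.6398, +0.7686)
n_3 = (-0.8690, -0.4948)
  (0,1): δ = 78.32°  ·
  (0,2): δ = 8.18°  ✓
  (0,3): δ = 88.06°  ·
  (1,2): δ = 93.50°  ·
  (1,3): δ = 13.62°  ✓
  (2,3): δ = 100.12°  ·
antipodal pairs: 2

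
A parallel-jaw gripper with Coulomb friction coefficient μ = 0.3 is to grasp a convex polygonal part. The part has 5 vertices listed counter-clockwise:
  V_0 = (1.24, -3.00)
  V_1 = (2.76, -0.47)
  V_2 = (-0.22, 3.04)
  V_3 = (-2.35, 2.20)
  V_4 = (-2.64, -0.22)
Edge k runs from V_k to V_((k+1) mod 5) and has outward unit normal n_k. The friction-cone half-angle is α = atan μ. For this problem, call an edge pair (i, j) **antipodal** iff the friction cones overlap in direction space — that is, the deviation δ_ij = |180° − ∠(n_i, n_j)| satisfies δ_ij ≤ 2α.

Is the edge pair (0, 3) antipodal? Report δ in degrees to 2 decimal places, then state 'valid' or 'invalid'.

δ = 24.16°, valid

α = atan 0.3 = 16.70°;  2α = 33.40°
edge 0: e_0 = (+1.52, +2.53);  n_0 = (+0.8572, -0.5150)
edge 3: e_3 = (-0.29, -2.42);  n_3 = (-0.9929, +0.1190)
∠(n_0, n_3) = 155.84°
δ = |180° − 155.84°| = 24.16°
24.16° ≤ 2α = 33.40°  →  valid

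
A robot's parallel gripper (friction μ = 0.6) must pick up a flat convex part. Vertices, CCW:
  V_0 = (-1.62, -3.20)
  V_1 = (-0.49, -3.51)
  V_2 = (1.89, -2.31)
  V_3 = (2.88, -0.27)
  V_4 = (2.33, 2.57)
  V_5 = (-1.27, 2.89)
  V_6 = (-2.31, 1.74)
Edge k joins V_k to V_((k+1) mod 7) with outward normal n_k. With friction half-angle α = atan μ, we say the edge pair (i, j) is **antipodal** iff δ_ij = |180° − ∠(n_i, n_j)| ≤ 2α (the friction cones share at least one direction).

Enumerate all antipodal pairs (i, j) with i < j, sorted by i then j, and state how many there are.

count = 7; pairs: (0,4), (1,4), (1,5), (2,5), (2,6), (3,5), (3,6)

α = atan 0.6 = 30.96°;  2α = 61.93°
n_0 = (-0.2646, -0.9644)
n_1 = (+0.4502, -0.8929)
n_2 = (+0.8997, -0.4366)
n_3 = (+0.9818, +0.1901)
n_4 = (+0.0885, +0.9961)
n_5 = (-0.7417, +0.6707)
n_6 = (-0.9904, -0.1383)
  (0,1): δ = 137.90°  ·
  (0,2): δ = 100.55°  ·
  (0,3): δ = 63.70°  ·
  (0,4): δ = 10.26°  ✓
  (0,5): δ = 63.22°  ·
  (0,6): δ = 113.29°  ·
  (1,2): δ = 142.64°  ·
  (1,3): δ = 105.80°  ·
  (1,4): δ = 31.84°  ✓
  (1,5): δ = 21.12°  ✓
  (1,6): δ = 71.19°  ·
  (2,3): δ = 143.15°  ·
  (2,4): δ = 69.19°  ·
  (2,5): δ = 16.24°  ✓
  (2,6): δ = 33.84°  ✓
  (3,4): δ = 106.04°  ·
  (3,5): δ = 53.08°  ✓
  (3,6): δ = 3.01°  ✓
  (4,5): δ = 127.04°  ·
  (4,6): δ = 76.97°  ·
  (5,6): δ = 129.92°  ·
antipodal pairs: 7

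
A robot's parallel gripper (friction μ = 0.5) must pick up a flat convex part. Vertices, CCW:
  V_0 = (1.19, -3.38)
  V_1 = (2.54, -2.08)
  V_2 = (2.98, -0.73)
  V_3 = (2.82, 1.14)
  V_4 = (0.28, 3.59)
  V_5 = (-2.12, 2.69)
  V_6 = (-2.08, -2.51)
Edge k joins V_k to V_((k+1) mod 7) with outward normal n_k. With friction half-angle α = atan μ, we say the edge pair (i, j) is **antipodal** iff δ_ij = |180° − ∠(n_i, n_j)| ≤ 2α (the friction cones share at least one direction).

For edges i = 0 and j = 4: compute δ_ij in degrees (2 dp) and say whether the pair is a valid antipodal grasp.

δ = 23.36°, valid

α = atan 0.5 = 26.57°;  2α = 53.13°
edge 0: e_0 = (+1.35, +1.30);  n_0 = (+0.6936, -0.7203)
edge 4: e_4 = (-2.40, -0.90);  n_4 = (-0.3511, +0.9363)
∠(n_0, n_4) = 156.64°
δ = |180° − 156.64°| = 23.36°
23.36° ≤ 2α = 53.13°  →  valid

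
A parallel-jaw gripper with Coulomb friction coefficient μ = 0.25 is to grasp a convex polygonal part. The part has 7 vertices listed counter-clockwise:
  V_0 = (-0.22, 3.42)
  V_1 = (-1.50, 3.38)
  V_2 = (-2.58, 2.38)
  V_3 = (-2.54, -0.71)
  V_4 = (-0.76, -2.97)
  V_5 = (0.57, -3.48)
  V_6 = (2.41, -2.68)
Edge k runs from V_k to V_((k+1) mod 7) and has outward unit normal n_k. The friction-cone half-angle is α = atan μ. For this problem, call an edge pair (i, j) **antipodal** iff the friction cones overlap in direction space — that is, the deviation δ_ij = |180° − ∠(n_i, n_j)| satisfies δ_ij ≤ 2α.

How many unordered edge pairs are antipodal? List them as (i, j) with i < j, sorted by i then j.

α = atan 0.25 = 14.04°;  2α = 28.07°
n_0 = (-0.0312, +0.9995)
n_1 = (-0.6794, +0.7338)
n_2 = (-0.9999, -0.0129)
n_3 = (-0.7856, -0.6187)
n_4 = (-0.3580, -0.9337)
n_5 = (+0.3987, -0.9171)
n_6 = (+0.9183, +0.3959)
  (0,1): δ = 138.99°  ·
  (0,2): δ = 91.05°  ·
  (0,3): δ = 53.57°  ·
  (0,4): δ = 22.77°  ✓
  (0,5): δ = 21.71°  ✓
  (0,6): δ = 111.53°  ·
  (1,2): δ = 132.06°  ·
  (1,3): δ = 94.57°  ·
  (1,4): δ = 63.78°  ·
  (1,5): δ = 19.30°  ✓
  (1,6): δ = 70.53°  ·
  (2,3): δ = 142.52°  ·
  (2,4): δ = 111.72°  ·
  (2,5): δ = 67.24°  ·
  (2,6): δ = 22.58°  ✓
  (3,4): δ = 149.20°  ·
  (3,5): δ = 104.73°  ·
  (3,6): δ = 14.90°  ✓
  (4,5): δ = 135.52°  ·
  (4,6): δ = 45.70°  ·
  (5,6): δ = 90.18°  ·
antipodal pairs: 5

count = 5; pairs: (0,4), (0,5), (1,5), (2,6), (3,6)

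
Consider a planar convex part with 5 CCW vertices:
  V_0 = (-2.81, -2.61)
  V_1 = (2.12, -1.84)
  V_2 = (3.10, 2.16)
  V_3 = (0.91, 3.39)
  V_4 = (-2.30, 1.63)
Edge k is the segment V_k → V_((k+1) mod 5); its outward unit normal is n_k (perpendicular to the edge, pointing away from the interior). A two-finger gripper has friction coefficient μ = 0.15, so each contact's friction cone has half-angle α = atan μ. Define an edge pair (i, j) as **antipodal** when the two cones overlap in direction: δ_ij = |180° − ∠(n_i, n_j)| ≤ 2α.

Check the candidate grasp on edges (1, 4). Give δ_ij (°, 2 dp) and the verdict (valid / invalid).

δ = 6.91°, valid

α = atan 0.15 = 8.53°;  2α = 17.06°
edge 1: e_1 = (+0.98, +4.00);  n_1 = (+0.9713, -0.2380)
edge 4: e_4 = (-0.51, -4.24);  n_4 = (-0.9928, +0.1194)
∠(n_1, n_4) = 173.09°
δ = |180° − 173.09°| = 6.91°
6.91° ≤ 2α = 17.06°  →  valid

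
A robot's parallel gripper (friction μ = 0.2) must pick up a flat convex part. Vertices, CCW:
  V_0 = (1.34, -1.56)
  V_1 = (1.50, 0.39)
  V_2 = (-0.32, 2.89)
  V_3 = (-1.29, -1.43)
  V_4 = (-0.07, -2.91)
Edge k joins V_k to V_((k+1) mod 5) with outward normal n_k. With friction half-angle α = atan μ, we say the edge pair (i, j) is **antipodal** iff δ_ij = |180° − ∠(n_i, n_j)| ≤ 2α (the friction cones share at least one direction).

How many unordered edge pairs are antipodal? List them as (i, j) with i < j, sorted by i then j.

α = atan 0.2 = 11.31°;  2α = 22.62°
n_0 = (+0.9967, -0.0818)
n_1 = (+0.8085, +0.5886)
n_2 = (-0.9757, +0.2191)
n_3 = (-0.7716, -0.6361)
n_4 = (+0.6916, -0.7223)
  (0,1): δ = 139.25°  ·
  (0,2): δ = 7.96°  ✓
  (0,3): δ = 44.19°  ·
  (0,4): δ = 138.45°  ·
  (1,2): δ = 48.71°  ·
  (1,3): δ = 3.44°  ✓
  (1,4): δ = 97.70°  ·
  (2,3): δ = 127.85°  ·
  (2,4): δ = 33.59°  ·
  (3,4): δ = 85.74°  ·
antipodal pairs: 2

count = 2; pairs: (0,2), (1,3)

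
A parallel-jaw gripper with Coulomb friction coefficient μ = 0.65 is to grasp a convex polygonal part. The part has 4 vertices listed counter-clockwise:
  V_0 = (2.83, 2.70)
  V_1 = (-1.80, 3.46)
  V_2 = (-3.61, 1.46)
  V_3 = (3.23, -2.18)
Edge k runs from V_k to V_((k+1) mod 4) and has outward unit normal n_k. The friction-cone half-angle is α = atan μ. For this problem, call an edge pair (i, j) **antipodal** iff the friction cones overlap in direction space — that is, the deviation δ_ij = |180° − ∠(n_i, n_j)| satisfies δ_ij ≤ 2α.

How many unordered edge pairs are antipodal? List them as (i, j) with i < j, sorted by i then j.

α = atan 0.65 = 33.02°;  2α = 66.05°
n_0 = (+0.1620, +0.9868)
n_1 = (-0.7414, +0.6710)
n_2 = (-0.4698, -0.8828)
n_3 = (+0.9967, +0.0817)
  (0,1): δ = 122.82°  ·
  (0,2): δ = 18.70°  ✓
  (0,3): δ = 104.01°  ·
  (1,2): δ = 75.88°  ·
  (1,3): δ = 46.83°  ✓
  (2,3): δ = 57.29°  ✓
antipodal pairs: 3

count = 3; pairs: (0,2), (1,3), (2,3)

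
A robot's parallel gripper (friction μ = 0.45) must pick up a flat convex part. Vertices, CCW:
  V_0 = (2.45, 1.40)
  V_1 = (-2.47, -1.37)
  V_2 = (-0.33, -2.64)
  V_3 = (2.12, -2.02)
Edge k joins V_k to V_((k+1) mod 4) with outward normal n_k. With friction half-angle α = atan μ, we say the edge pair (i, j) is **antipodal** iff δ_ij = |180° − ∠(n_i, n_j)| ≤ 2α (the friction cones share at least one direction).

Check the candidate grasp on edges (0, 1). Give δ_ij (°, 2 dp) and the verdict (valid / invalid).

α = atan 0.45 = 24.23°;  2α = 48.46°
edge 0: e_0 = (-4.92, -2.77);  n_0 = (-0.4906, +0.8714)
edge 1: e_1 = (+2.14, -1.27);  n_1 = (-0.5104, -0.8600)
∠(n_0, n_1) = 119.93°
δ = |180° − 119.93°| = 60.07°
60.07° > 2α = 48.46°  →  invalid

δ = 60.07°, invalid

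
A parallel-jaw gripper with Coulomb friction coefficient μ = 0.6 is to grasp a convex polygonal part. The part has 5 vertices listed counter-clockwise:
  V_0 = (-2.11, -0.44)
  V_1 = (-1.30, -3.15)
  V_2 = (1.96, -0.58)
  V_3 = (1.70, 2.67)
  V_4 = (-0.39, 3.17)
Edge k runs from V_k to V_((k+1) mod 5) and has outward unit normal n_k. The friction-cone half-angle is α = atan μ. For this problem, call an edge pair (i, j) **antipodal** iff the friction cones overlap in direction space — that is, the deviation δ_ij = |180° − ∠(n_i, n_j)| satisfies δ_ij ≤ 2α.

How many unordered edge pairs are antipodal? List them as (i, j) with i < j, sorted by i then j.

count = 5; pairs: (0,2), (0,3), (1,3), (1,4), (2,4)

α = atan 0.6 = 30.96°;  2α = 61.93°
n_0 = (-0.9581, -0.2864)
n_1 = (+0.6191, -0.7853)
n_2 = (+0.9968, +0.0797)
n_3 = (+0.2327, +0.9726)
n_4 = (-0.9028, +0.4301)
  (0,1): δ = 68.39°  ·
  (0,2): δ = 12.07°  ✓
  (0,3): δ = 59.90°  ✓
  (0,4): δ = 137.88°  ·
  (1,2): δ = 123.68°  ·
  (1,3): δ = 51.70°  ✓
  (1,4): δ = 26.27°  ✓
  (2,3): δ = 108.03°  ·
  (2,4): δ = 30.05°  ✓
  (3,4): δ = 102.02°  ·
antipodal pairs: 5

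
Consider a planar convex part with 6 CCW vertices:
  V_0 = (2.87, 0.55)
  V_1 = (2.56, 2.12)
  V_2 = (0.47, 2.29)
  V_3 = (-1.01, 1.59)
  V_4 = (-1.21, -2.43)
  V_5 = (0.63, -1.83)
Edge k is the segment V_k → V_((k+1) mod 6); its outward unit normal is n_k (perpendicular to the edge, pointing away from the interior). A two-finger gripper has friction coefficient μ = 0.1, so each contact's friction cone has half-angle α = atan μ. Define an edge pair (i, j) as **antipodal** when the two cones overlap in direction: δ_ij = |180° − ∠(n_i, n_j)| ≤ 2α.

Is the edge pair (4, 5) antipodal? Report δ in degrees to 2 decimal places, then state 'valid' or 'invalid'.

δ = 151.32°, invalid

α = atan 0.1 = 5.71°;  2α = 11.42°
edge 4: e_4 = (+1.84, +0.60);  n_4 = (+0.3100, -0.9507)
edge 5: e_5 = (+2.24, +2.38);  n_5 = (+0.7282, -0.6854)
∠(n_4, n_5) = 28.68°
δ = |180° − 28.68°| = 151.32°
151.32° > 2α = 11.42°  →  invalid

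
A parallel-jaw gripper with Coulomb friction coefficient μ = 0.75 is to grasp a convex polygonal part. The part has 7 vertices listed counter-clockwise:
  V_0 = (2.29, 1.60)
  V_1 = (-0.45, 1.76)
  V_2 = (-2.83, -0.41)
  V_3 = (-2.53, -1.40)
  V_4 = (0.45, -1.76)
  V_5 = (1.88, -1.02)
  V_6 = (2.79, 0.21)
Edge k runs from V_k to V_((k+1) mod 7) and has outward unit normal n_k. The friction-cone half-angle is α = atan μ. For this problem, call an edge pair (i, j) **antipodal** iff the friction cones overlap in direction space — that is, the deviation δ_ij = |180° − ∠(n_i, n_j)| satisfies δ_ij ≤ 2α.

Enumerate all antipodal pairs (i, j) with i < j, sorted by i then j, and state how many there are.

count = 11; pairs: (0,2), (0,3), (0,4), (0,5), (1,3), (1,4), (1,5), (1,6), (2,5), (2,6), (3,6)

α = atan 0.75 = 36.87°;  2α = 73.74°
n_0 = (+0.0583, +0.9983)
n_1 = (-0.6738, +0.7390)
n_2 = (-0.9570, -0.2900)
n_3 = (-0.1199, -0.9928)
n_4 = (+0.4596, -0.8881)
n_5 = (+0.8039, -0.5948)
n_6 = (+0.9410, +0.3385)
  (0,1): δ = 134.30°  ·
  (0,2): δ = 69.80°  ✓
  (0,3): δ = 3.55°  ✓
  (0,4): δ = 30.70°  ✓
  (0,5): δ = 56.85°  ✓
  (0,6): δ = 113.13°  ·
  (1,2): δ = 115.50°  ·
  (1,3): δ = 49.25°  ✓
  (1,4): δ = 15.00°  ✓
  (1,5): δ = 11.15°  ✓
  (1,6): δ = 67.43°  ✓
  (2,3): δ = 113.75°  ·
  (2,4): δ = 79.50°  ·
  (2,5): δ = 53.35°  ✓
  (2,6): δ = 2.93°  ✓
  (3,4): δ = 145.75°  ·
  (3,5): δ = 119.61°  ·
  (3,6): δ = 63.33°  ✓
  (4,5): δ = 153.86°  ·
  (4,6): δ = 97.58°  ·
  (5,6): δ = 123.72°  ·
antipodal pairs: 11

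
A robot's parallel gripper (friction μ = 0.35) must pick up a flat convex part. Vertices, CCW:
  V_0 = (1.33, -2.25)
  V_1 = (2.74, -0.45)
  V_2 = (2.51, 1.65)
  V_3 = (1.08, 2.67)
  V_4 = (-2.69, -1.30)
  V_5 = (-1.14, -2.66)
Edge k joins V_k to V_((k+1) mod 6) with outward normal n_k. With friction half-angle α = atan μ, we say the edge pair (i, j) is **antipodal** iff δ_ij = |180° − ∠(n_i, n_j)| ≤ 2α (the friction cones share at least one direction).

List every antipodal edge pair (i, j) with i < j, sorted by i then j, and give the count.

count = 3; pairs: (0,3), (2,4), (3,5)

α = atan 0.35 = 19.29°;  2α = 38.58°
n_0 = (+0.7872, -0.6167)
n_1 = (+0.9941, +0.1089)
n_2 = (+0.5807, +0.8141)
n_3 = (-0.7251, +0.6886)
n_4 = (-0.6595, -0.7517)
n_5 = (+0.1638, -0.9865)
  (0,1): δ = 135.68°  ·
  (0,2): δ = 87.43°  ·
  (0,3): δ = 5.45°  ✓
  (0,4): δ = 86.81°  ·
  (0,5): δ = 137.50°  ·
  (1,2): δ = 131.75°  ·
  (1,3): δ = 49.77°  ·
  (1,4): δ = 42.49°  ·
  (1,5): δ = 93.17°  ·
  (2,3): δ = 98.02°  ·
  (2,4): δ = 5.76°  ✓
  (2,5): δ = 44.92°  ·
  (3,4): δ = 87.74°  ·
  (3,5): δ = 37.06°  ✓
  (4,5): δ = 129.31°  ·
antipodal pairs: 3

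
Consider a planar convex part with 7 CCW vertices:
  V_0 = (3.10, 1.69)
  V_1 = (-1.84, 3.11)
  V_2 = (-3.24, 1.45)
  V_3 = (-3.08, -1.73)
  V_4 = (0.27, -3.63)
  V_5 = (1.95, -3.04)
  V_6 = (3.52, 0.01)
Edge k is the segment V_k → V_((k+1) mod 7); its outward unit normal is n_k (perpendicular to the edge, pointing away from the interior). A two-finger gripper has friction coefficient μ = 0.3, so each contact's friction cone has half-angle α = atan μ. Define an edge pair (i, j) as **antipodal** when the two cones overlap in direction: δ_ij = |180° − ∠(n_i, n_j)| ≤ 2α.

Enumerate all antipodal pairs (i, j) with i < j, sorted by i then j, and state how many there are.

α = atan 0.3 = 16.70°;  2α = 33.40°
n_0 = (+0.2763, +0.9611)
n_1 = (-0.7644, +0.6447)
n_2 = (-0.9987, -0.0503)
n_3 = (-0.4933, -0.8698)
n_4 = (+0.3314, -0.9435)
n_5 = (+0.8891, -0.4577)
n_6 = (+0.9701, +0.2425)
  (0,1): δ = 114.11°  ·
  (0,2): δ = 71.08°  ·
  (0,3): δ = 13.52°  ✓
  (0,4): δ = 35.39°  ·
  (0,5): δ = 78.80°  ·
  (0,6): δ = 120.07°  ·
  (1,2): δ = 136.98°  ·
  (1,3): δ = 79.42°  ·
  (1,4): δ = 30.51°  ✓
  (1,5): δ = 12.91°  ✓
  (1,6): δ = 54.18°  ·
  (2,3): δ = 122.44°  ·
  (2,4): δ = 73.53°  ·
  (2,5): δ = 30.12°  ✓
  (2,6): δ = 11.16°  ✓
  (3,4): δ = 131.09°  ·
  (3,5): δ = 87.68°  ·
  (3,6): δ = 46.40°  ·
  (4,5): δ = 136.59°  ·
  (4,6): δ = 95.31°  ·
  (5,6): δ = 138.73°  ·
antipodal pairs: 5

count = 5; pairs: (0,3), (1,4), (1,5), (2,5), (2,6)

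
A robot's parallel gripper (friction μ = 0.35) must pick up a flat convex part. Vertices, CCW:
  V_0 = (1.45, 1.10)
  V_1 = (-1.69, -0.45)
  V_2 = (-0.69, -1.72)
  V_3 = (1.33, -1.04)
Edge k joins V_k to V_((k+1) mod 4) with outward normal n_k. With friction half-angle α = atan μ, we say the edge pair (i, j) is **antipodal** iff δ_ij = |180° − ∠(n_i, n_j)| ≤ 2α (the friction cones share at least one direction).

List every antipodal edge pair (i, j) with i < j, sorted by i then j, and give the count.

count = 1; pairs: (0,2)

α = atan 0.35 = 19.29°;  2α = 38.58°
n_0 = (-0.4426, +0.8967)
n_1 = (-0.7857, -0.6186)
n_2 = (+0.3190, -0.9477)
n_3 = (+0.9984, -0.0560)
  (0,1): δ = 78.06°  ·
  (0,2): δ = 7.67°  ✓
  (0,3): δ = 60.52°  ·
  (1,2): δ = 109.61°  ·
  (1,3): δ = 41.43°  ·
  (2,3): δ = 111.81°  ·
antipodal pairs: 1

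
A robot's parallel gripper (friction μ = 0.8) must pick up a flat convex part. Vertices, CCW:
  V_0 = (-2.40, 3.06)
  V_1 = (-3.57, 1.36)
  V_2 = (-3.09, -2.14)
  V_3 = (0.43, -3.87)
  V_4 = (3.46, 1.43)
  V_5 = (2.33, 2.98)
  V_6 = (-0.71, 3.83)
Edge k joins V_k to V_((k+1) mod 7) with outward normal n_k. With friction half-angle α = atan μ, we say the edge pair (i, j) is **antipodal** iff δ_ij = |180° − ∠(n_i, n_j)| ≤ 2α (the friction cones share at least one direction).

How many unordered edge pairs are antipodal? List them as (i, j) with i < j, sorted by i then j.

count = 10; pairs: (0,3), (0,4), (1,3), (1,4), (1,5), (2,4), (2,5), (2,6), (3,5), (3,6)

α = atan 0.8 = 38.66°;  2α = 77.32°
n_0 = (-0.8238, +0.5669)
n_1 = (-0.9907, -0.1359)
n_2 = (-0.4411, -0.8975)
n_3 = (+0.8681, -0.4963)
n_4 = (+0.8081, +0.5891)
n_5 = (+0.2693, +0.9631)
n_6 = (-0.4146, +0.9100)
  (0,1): δ = 137.65°  ·
  (0,2): δ = 81.64°  ·
  (0,3): δ = 4.78°  ✓
  (0,4): δ = 70.63°  ✓
  (0,5): δ = 108.92°  ·
  (0,6): δ = 149.03°  ·
  (1,2): δ = 123.98°  ·
  (1,3): δ = 37.57°  ✓
  (1,4): δ = 28.28°  ✓
  (1,5): δ = 66.57°  ✓
  (1,6): δ = 106.69°  ·
  (2,3): δ = 93.58°  ·
  (2,4): δ = 27.73°  ✓
  (2,5): δ = 10.55°  ✓
  (2,6): δ = 50.67°  ✓
  (3,4): δ = 114.15°  ·
  (3,5): δ = 75.86°  ✓
  (3,6): δ = 35.75°  ✓
  (4,5): δ = 141.71°  ·
  (4,6): δ = 101.60°  ·
  (5,6): δ = 139.88°  ·
antipodal pairs: 10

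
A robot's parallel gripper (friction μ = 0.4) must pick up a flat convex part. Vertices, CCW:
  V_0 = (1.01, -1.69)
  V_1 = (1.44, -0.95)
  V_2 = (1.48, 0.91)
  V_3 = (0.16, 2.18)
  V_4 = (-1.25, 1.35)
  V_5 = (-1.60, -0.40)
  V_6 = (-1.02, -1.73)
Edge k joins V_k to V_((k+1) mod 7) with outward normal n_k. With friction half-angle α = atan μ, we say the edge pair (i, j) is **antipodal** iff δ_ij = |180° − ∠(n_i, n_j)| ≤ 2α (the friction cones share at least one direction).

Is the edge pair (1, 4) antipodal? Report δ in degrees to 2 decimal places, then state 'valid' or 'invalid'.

δ = 10.08°, valid

α = atan 0.4 = 21.80°;  2α = 43.60°
edge 1: e_1 = (+0.04, +1.86);  n_1 = (+0.9998, -0.0215)
edge 4: e_4 = (-0.35, -1.75);  n_4 = (-0.9806, +0.1961)
∠(n_1, n_4) = 169.92°
δ = |180° − 169.92°| = 10.08°
10.08° ≤ 2α = 43.60°  →  valid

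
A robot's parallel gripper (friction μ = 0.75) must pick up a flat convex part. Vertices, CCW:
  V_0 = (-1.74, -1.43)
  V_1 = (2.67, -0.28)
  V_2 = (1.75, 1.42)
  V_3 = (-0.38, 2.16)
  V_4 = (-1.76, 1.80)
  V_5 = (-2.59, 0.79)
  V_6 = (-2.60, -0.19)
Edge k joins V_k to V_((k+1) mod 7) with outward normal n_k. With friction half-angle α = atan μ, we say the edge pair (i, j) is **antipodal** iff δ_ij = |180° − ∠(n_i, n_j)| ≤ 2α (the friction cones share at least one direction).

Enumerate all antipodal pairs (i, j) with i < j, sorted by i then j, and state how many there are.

α = atan 0.75 = 36.87°;  2α = 73.74°
n_0 = (+0.2523, -0.9676)
n_1 = (+0.8795, +0.4759)
n_2 = (+0.3282, +0.9446)
n_3 = (-0.2524, +0.9676)
n_4 = (-0.7726, +0.6349)
n_5 = (-0.9999, +0.0102)
n_6 = (-0.8217, -0.5699)
  (0,1): δ = 76.19°  ·
  (0,2): δ = 33.77°  ✓
  (0,3): δ = 0.01°  ✓
  (0,4): δ = 35.97°  ✓
  (0,5): δ = 74.80°  ·
  (0,6): δ = 110.13°  ·
  (1,2): δ = 137.58°  ·
  (1,3): δ = 103.80°  ·
  (1,4): δ = 67.83°  ✓
  (1,5): δ = 29.01°  ✓
  (1,6): δ = 6.32°  ✓
  (2,3): δ = 146.22°  ·
  (2,4): δ = 110.25°  ·
  (2,5): δ = 71.43°  ✓
  (2,6): δ = 36.10°  ✓
  (3,4): δ = 144.03°  ·
  (3,5): δ = 105.21°  ·
  (3,6): δ = 69.88°  ✓
  (4,5): δ = 141.17°  ·
  (4,6): δ = 105.84°  ·
  (5,6): δ = 144.67°  ·
antipodal pairs: 9

count = 9; pairs: (0,2), (0,3), (0,4), (1,4), (1,5), (1,6), (2,5), (2,6), (3,6)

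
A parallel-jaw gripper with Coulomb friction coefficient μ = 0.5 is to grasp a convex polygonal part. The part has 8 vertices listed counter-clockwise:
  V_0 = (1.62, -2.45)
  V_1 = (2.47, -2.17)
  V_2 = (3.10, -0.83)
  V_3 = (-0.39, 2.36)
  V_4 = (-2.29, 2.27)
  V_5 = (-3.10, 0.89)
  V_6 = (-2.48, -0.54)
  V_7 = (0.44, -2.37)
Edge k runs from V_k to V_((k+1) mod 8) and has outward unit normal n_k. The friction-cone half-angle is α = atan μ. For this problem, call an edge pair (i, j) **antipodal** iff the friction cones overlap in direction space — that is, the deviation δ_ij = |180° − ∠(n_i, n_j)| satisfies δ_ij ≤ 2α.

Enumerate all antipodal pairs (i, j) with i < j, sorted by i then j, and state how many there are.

α = atan 0.5 = 26.57°;  2α = 53.13°
n_0 = (+0.3129, -0.9498)
n_1 = (+0.9050, -0.4255)
n_2 = (+0.6747, +0.7381)
n_3 = (-0.0473, +0.9989)
n_4 = (-0.8624, +0.5062)
n_5 = (-0.9175, -0.3978)
n_6 = (-0.5310, -0.8473)
n_7 = (-0.0676, -0.9977)
  (0,1): δ = 133.41°  ·
  (0,2): δ = 60.66°  ·
  (0,3): δ = 15.52°  ✓
  (0,4): δ = 41.36°  ✓
  (0,5): δ = 95.21°  ·
  (0,6): δ = 129.69°  ·
  (0,7): δ = 157.89°  ·
  (1,2): δ = 107.25°  ·
  (1,3): δ = 62.11°  ·
  (1,4): δ = 5.23°  ✓
  (1,5): δ = 48.62°  ✓
  (1,6): δ = 83.10°  ·
  (1,7): δ = 111.30°  ·
  (2,3): δ = 134.86°  ·
  (2,4): δ = 77.98°  ·
  (2,5): δ = 24.13°  ✓
  (2,6): δ = 10.35°  ✓
  (2,7): δ = 38.55°  ✓
  (3,4): δ = 123.12°  ·
  (3,5): δ = 69.27°  ·
  (3,6): δ = 34.79°  ✓
  (3,7): δ = 6.59°  ✓
  (4,5): δ = 126.15°  ·
  (4,6): δ = 91.66°  ·
  (4,7): δ = 63.47°  ·
  (5,6): δ = 145.52°  ·
  (5,7): δ = 117.32°  ·
  (6,7): δ = 151.80°  ·
antipodal pairs: 9

count = 9; pairs: (0,3), (0,4), (1,4), (1,5), (2,5), (2,6), (2,7), (3,6), (3,7)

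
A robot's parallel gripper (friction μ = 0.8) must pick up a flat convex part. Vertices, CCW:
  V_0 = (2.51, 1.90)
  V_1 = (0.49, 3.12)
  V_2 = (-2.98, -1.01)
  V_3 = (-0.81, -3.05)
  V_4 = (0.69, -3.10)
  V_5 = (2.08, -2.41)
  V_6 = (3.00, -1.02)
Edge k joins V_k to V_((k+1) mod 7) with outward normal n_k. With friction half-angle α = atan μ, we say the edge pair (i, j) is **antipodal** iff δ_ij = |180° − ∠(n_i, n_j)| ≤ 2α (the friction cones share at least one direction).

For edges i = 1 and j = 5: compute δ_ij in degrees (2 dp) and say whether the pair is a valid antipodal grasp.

α = atan 0.8 = 38.66°;  2α = 77.32°
edge 1: e_1 = (-3.47, -4.13);  n_1 = (-0.7656, +0.6433)
edge 5: e_5 = (+0.92, +1.39);  n_5 = (+0.8339, -0.5519)
∠(n_1, n_5) = 173.46°
δ = |180° − 173.46°| = 6.54°
6.54° ≤ 2α = 77.32°  →  valid

δ = 6.54°, valid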